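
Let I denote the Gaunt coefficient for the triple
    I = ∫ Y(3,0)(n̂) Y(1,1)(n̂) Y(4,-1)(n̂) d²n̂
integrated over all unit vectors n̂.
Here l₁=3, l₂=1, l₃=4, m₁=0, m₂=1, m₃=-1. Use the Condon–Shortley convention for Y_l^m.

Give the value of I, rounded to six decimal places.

Checks pass: Σm=0; 8 even; l₃=4∈[2,4].
(2·3+1)(2·1+1)(2·4+1) = 189
Δ: 0! 6! 2! / 9! → 1/252
sum: t=0:+1/36 = 1/36
3j²(3 1 4; 0 0 0) = Δ·Π!·Σ² = 4/63  (sign +1)
sum: t=0:+1/72 = 1/72
3j²(3 1 4; 0 1 -1) = Δ·Π!·Σ² = 5/126  (sign -1)
combine: 4πI² = 189·4/63·5/126 = 10/21
take √, sign -1: I = -0.19466390

-0.194664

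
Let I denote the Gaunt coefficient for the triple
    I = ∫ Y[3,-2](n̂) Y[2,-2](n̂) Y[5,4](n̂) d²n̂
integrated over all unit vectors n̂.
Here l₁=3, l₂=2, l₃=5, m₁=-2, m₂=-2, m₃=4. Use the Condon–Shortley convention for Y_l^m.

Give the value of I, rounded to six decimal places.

Checks pass: Σm=0; 10 even; l₃=5∈[1,5].
(2·3+1)(2·2+1)(2·5+1) = 385
Δ: 0! 6! 4! / 11! → 1/2310
sum: t=0:+1/144 = 1/144
3j²(3 2 5; 0 0 0) = Δ·Π!·Σ² = 10/231  (sign -1)
sum: t=0:+1/2880 = 1/2880
3j²(3 2 5; -2 -2 4) = Δ·Π!·Σ² = 3/55  (sign -1)
combine: 4πI² = 385·10/231·3/55 = 10/11
take √, sign +1: I = 0.26896683

0.268967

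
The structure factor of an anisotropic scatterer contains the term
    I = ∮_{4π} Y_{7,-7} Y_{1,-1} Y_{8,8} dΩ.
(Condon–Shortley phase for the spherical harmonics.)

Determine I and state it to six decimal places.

m-sum 0 ✓  L=16 even ✓  6≤8≤8 ✓
Π(2lᵢ+1) = 15×3×17 = 765
triangle coeff Δ(7,1,8) = 1/2040
Σ_t [0,0]: t=0:+1/25401600 = 1/25401600
(3j)²=8/255 [(7 1 8; 0 0 0)], sign=+1
Σ_t [0,0]: t=0:+1/174356582400 = 1/174356582400
(3j)²=1/17 [(7 1 8; -7 -1 8)], sign=+1
⇒ 4πI² = 24/17
I = (+1)√(24/17/(4π)) = 0.33517856

0.335179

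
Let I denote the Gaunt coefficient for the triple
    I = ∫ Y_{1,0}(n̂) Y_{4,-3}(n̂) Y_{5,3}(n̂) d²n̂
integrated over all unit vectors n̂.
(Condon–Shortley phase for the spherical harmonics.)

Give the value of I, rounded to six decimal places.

-0.196426

m-sum 0 ✓  L=10 even ✓  3≤5≤5 ✓
Π(2lᵢ+1) = 3×9×11 = 297
triangle coeff Δ(1,4,5) = 1/495
Σ_t [0,0]: t=0:+1/576 = 1/576
(3j)²=5/99 [(1 4 5; 0 0 0)], sign=-1
Σ_t [0,0]: t=0:+1/5040 = 1/5040
(3j)²=16/495 [(1 4 5; 0 -3 3)], sign=+1
⇒ 4πI² = 16/33
I = (-1)√(16/33/(4π)) = -0.19642560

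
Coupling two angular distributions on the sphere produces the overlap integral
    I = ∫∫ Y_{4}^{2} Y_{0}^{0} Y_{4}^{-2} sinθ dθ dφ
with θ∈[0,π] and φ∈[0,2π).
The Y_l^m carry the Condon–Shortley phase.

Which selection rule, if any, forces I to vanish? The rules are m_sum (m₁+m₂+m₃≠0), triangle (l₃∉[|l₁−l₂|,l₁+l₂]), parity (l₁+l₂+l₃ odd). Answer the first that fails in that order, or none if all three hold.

Σmᵢ = 0  ✓
l₃∈[|l₁−l₂|,l₁+l₂]=[4,4], have l₃=4  ✓
Σlᵢ = 8 ⇒ even  ✓

none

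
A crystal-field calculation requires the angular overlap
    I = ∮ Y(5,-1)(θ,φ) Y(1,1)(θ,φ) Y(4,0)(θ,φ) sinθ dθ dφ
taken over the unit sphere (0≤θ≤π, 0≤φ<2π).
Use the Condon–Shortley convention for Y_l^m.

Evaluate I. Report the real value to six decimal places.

-0.190188

Rules hold: Σm=0, L=10 even, 4≤4≤6.
N = 11·3·9 = 297
Δ = 2!·8!·0!/11! = 1/495
Racah Σ t=1..1: t=1:−1/576 = -1/576
⇒ 3j(5 1 4; 0 0 0)² = 5/99, sgn -1
Racah Σ t=2..2: t=2:+1/1152 = 1/1152
⇒ 3j(5 1 4; -1 1 0)² = 1/33, sgn +1
4πI² = N·(3j₀)²·(3jₘ)² = 5/11
I = -1·√(0.454545/4π) = -0.19018827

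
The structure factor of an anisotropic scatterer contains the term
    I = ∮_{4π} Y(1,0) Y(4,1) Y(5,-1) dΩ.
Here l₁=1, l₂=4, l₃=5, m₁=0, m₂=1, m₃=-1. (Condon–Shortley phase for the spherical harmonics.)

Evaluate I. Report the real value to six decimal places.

Checks pass: Σm=0; 10 even; l₃=5∈[3,5].
(2·1+1)(2·4+1)(2·5+1) = 297
Δ: 0! 2! 8! / 11! → 1/495
sum: t=0:+1/576 = 1/576
3j²(1 4 5; 0 0 0) = Δ·Π!·Σ² = 5/99  (sign -1)
sum: t=0:+1/720 = 1/720
3j²(1 4 5; 0 1 -1) = Δ·Π!·Σ² = 8/165  (sign +1)
combine: 4πI² = 297·5/99·8/165 = 8/11
take √, sign -1: I = -0.24057125

-0.240571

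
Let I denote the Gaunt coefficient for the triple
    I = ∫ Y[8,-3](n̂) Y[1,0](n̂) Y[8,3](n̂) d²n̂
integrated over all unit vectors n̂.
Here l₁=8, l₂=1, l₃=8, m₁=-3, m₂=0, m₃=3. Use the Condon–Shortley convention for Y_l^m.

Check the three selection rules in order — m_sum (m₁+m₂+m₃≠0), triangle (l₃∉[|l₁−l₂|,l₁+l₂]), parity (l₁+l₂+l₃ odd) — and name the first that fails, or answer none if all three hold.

parity

m₁+m₂+m₃ = -3 + 0 + 3 = 0  ✓
triangle: |8−1|=7 ≤ l₃=8 ≤ 8+1=9  ✓
parity: l₁+l₂+l₃ = 17 is odd  ✗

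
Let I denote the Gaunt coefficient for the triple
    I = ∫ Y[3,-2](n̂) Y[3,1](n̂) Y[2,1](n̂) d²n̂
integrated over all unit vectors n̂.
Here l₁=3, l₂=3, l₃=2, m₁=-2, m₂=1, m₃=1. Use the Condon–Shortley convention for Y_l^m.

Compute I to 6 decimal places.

0.162868

Checks pass: Σm=0; 8 even; l₃=2∈[0,6].
(2·3+1)(2·3+1)(2·2+1) = 245
Δ: 4! 2! 2! / 9! → 1/3780
sum: t=1:−1/24 t=2:+1/4 t=3:−1/24 = 1/6
3j²(3 3 2; 0 0 0) = Δ·Π!·Σ² = 4/105  (sign +1)
sum: t=3:−1/12 t=4:+1/48 = -1/16
3j²(3 3 2; -2 1 1) = Δ·Π!·Σ² = 1/28  (sign +1)
combine: 4πI² = 245·4/105·1/28 = 1/3
take √, sign +1: I = 0.16286750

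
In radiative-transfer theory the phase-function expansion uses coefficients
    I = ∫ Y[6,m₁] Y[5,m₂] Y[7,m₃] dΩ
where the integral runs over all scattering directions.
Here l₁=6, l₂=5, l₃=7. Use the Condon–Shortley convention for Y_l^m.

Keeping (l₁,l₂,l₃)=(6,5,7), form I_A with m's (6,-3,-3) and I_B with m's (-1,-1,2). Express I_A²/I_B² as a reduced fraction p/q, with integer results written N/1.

Shared (l₁,l₂,l₃)=(6,5,7): N and (l;000)² cancel in I_A²/I_B².
A: Δ = 4!·8!·6!/19! = 1/174594420; Racah Σ t=0..0: t=0:+1/46448640 = 1/46448640; ⇒ 3j(6 5 7; 6 -3 -3)² = 75/8398, sgn +1
B: Δ = 4!·8!·6!/19! = 1/174594420; Racah Σ t=0..4: t=0:+1/5806080 t=1:−1/311040 t=2:+1/138240 t=3:−1/414720 t=4:+1/12441600 = 1/537600; ⇒ 3j(6 5 7; -1 -1 2)² = 2916/323323, sgn -1
I_A²/I_B² = (75/8398)/(2916/323323) = 1925/1944

1925/1944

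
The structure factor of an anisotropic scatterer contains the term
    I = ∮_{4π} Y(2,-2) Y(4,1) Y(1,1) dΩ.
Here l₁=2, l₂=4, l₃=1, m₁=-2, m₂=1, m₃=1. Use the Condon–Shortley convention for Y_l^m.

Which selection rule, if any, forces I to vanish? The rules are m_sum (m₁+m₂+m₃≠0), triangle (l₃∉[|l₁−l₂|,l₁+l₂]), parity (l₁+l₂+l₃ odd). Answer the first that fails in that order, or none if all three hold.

Σmᵢ = 0  ✓
l₃∈[|l₁−l₂|,l₁+l₂]=[2,6], have l₃=1  ✗
Σlᵢ = 7 ⇒ odd

triangle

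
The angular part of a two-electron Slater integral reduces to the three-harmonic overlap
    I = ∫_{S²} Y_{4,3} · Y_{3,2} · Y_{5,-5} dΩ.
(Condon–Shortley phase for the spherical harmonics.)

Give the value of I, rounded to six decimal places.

Checks pass: Σm=0; 12 even; l₃=5∈[1,7].
(2·4+1)(2·3+1)(2·5+1) = 693
Δ: 2! 6! 4! / 13! → 1/180180
sum: t=0:+1/576 t=1:−1/144 t=2:+1/576 = -1/288
3j²(4 3 5; 0 0 0) = Δ·Π!·Σ² = 20/1001  (sign +1)
sum: t=1:−1/17280 = -1/17280
3j²(4 3 5; 3 2 -5) = Δ·Π!·Σ² = 35/858  (sign -1)
combine: 4πI² = 693·20/1001·35/858 = 1050/1859
take √, sign -1: I = -0.21200691

-0.212007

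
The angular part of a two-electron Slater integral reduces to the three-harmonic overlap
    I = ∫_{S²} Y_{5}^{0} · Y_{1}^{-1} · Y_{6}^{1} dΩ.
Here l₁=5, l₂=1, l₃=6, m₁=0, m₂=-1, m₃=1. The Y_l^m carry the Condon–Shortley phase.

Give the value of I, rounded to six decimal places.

Checks pass: Σm=0; 12 even; l₃=6∈[4,6].
(2·5+1)(2·1+1)(2·6+1) = 429
Δ: 0! 10! 2! / 13! → 1/858
sum: t=0:+1/14400 = 1/14400
3j²(5 1 6; 0 0 0) = Δ·Π!·Σ² = 6/143  (sign +1)
sum: t=0:+1/28800 = 1/28800
3j²(5 1 6; 0 -1 1) = Δ·Π!·Σ² = 7/286  (sign -1)
combine: 4πI² = 429·6/143·7/286 = 63/143
take √, sign -1: I = -0.18723944

-0.187239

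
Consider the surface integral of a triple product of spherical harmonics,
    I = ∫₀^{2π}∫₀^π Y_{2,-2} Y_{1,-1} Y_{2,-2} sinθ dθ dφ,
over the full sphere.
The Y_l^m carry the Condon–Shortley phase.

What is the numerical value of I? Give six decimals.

Σmᵢ = -5 ≠ 0, so the φ-integral vanishes; I = 0

0.000000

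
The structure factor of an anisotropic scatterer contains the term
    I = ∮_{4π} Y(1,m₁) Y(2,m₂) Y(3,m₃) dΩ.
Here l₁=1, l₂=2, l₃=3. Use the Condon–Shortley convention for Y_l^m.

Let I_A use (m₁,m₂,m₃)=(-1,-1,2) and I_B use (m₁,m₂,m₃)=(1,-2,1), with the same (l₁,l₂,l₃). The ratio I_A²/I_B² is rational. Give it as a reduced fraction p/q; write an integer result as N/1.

l's match ⇒ only the (l;m) 3-j factors differ between A and B.
A: triangle coeff Δ(1,2,3) = 1/105; Σ_t [0,0]: t=0:+1/12 = 1/12; (3j)²=2/21 [(1 2 3; -1 -1 2)], sign=-1
B: triangle coeff Δ(1,2,3) = 1/105; Σ_t [0,0]: t=0:+1/48 = 1/48; (3j)²=1/105 [(1 2 3; 1 -2 1)], sign=+1
I_A²/I_B² = (2/21)/(1/105) = 10/1

10/1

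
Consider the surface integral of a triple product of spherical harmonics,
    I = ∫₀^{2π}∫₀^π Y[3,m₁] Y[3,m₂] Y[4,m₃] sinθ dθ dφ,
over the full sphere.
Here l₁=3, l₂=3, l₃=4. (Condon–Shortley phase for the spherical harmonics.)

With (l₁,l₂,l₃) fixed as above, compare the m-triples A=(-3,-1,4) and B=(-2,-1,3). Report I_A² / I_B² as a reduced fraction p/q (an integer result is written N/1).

Shared (l₁,l₂,l₃)=(3,3,4): N and (l;000)² cancel in I_A²/I_B².
A: Δ = 2!·4!·4!/11! = 1/34650; Racah Σ t=2..2: t=2:+1/1152 = 1/1152; ⇒ 3j(3 3 4; -3 -1 4)² = 1/33, sgn +1
B: Δ = 2!·4!·4!/11! = 1/34650; Racah Σ t=1..2: t=1:−1/144 t=2:+1/288 = -1/288; ⇒ 3j(3 3 4; -2 -1 3)² = 1/99, sgn +1
I_A²/I_B² = (1/33)/(1/99) = 3/1

3/1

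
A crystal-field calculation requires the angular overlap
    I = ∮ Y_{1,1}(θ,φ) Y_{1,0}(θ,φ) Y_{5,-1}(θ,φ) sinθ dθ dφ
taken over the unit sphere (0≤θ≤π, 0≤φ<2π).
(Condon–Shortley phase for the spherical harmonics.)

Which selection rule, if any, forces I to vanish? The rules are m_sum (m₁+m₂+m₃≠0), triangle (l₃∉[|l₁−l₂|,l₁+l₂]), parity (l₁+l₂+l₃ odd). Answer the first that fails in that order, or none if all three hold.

m₁+m₂+m₃ = 1 + 0 − 1 = 0  ✓
triangle: |1−1|=0 ≤ l₃=5 ≤ 1+1=2  ✗
parity: l₁+l₂+l₃ = 7 is odd

triangle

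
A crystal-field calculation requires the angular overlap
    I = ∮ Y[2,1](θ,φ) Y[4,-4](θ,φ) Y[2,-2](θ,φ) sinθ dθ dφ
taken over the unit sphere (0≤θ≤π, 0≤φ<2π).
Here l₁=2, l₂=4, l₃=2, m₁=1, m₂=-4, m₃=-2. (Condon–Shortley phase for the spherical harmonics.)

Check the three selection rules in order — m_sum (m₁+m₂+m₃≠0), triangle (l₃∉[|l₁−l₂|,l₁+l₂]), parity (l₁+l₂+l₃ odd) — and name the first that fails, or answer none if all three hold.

m_sum

azimuthal sum: 1 − 4 − 2 = -5  ✗
2 ≤ 2 ≤ 6 (triangle on l)
L = 2 + 4 + 2 = 8 (even)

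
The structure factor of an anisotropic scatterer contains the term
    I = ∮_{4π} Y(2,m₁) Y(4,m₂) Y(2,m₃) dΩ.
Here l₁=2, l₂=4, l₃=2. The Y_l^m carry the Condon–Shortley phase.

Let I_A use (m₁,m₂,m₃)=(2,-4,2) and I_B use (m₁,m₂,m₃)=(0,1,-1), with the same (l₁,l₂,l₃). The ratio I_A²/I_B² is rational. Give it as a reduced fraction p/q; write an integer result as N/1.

7/3

Shared (l₁,l₂,l₃)=(2,4,2): N and (l;000)² cancel in I_A²/I_B².
A: Δ = 4!·0!·4!/9! = 1/630; Racah Σ t=0..0: t=0:+1/576 = 1/576; ⇒ 3j(2 4 2; 2 -4 2)² = 1/9, sgn +1
B: Δ = 4!·0!·4!/9! = 1/630; Racah Σ t=2..2: t=2:+1/24 = 1/24; ⇒ 3j(2 4 2; 0 1 -1)² = 1/21, sgn -1
I_A²/I_B² = (1/9)/(1/21) = 7/3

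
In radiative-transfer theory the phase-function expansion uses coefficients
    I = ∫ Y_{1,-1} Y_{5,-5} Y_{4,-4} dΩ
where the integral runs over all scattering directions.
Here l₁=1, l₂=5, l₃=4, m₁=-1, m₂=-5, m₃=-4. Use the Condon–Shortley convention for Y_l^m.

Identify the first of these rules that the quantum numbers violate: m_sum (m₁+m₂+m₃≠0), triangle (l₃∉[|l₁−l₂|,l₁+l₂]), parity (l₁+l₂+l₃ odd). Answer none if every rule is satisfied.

azimuthal sum: -1 − 5 − 4 = -10  ✗
4 ≤ 4 ≤ 6 (triangle on l)
L = 1 + 5 + 4 = 10 (even)

m_sum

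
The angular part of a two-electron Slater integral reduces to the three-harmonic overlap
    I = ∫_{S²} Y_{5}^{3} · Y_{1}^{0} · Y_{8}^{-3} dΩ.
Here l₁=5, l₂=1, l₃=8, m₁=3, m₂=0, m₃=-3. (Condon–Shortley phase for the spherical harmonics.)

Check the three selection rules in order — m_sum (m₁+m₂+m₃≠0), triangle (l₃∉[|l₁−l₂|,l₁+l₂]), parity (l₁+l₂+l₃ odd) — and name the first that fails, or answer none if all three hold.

m₁+m₂+m₃ = 3 + 0 − 3 = 0  ✓
triangle: |5−1|=4 ≤ l₃=8 ≤ 5+1=6  ✗
parity: l₁+l₂+l₃ = 14 is even

triangle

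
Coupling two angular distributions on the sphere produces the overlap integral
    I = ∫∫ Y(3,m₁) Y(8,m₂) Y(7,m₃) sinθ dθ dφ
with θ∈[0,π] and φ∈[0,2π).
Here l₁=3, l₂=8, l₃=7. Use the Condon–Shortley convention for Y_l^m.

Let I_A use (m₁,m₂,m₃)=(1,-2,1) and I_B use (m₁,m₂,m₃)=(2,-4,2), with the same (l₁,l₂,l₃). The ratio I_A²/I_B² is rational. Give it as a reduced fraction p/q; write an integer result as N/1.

8214/275

Shared (l₁,l₂,l₃)=(3,8,7): N and (l;000)² cancel in I_A²/I_B².
A: Δ = 4!·2!·12!/19! = 1/5290740; Racah Σ t=0..2: t=0:+1/24883200 t=1:−1/3628800 t=2:+1/7741440 = -37/348364800; ⇒ 3j(3 8 7; 1 -2 1)² = 1369/176358, sgn -1
B: Δ = 4!·2!·12!/19! = 1/5290740; Racah Σ t=0..1: t=0:+1/23224320 t=1:−1/26127360 = 1/209018880; ⇒ 3j(3 8 7; 2 -4 2)² = 275/1058148, sgn -1
I_A²/I_B² = (1369/176358)/(275/1058148) = 8214/275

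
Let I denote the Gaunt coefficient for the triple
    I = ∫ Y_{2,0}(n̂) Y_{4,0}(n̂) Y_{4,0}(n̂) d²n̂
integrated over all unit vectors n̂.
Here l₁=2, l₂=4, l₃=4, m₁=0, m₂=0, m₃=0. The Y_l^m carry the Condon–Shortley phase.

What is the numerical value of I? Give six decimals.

Checks pass: Σm=0; 10 even; l₃=4∈[2,6].
(2·2+1)(2·4+1)(2·4+1) = 405
Δ: 2! 2! 6! / 11! → 1/13860
sum: t=0:+1/192 t=1:−1/36 t=2:+1/192 = -5/288
3j²(2 4 4; 0 0 0) = Δ·Π!·Σ² = 20/693  (sign -1)
(m-triple is (0,0,0) — same symbol as above.)
combine: 4πI² = 405·20/693·20/693 = 2000/5929
take √, sign +1: I = 0.16383977

0.163840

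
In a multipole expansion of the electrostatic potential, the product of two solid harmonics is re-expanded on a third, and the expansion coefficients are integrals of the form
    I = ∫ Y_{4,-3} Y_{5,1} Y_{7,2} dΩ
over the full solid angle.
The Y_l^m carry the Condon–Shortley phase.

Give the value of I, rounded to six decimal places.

-0.162315

Rules hold: Σm=0, L=16 even, 1≤7≤9.
N = 9·11·15 = 1485
Δ = 2!·6!·8!/17! = 1/6126120
Racah Σ t=0..2: t=0:+1/69120 t=1:−1/20736 t=2:+1/69120 = -1/51840
⇒ 3j(4 5 7; 0 0 0)² = 280/21879, sgn +1
Racah Σ t=1..2: t=1:−1/518400 t=2:+1/138240 = 11/2073600
⇒ 3j(4 5 7; -3 1 2)² = 77/4420, sgn -1
4πI² = N·(3j₀)²·(3jₘ)² = 16170/48841
I = -1·√(0.331074/4π) = -0.16231468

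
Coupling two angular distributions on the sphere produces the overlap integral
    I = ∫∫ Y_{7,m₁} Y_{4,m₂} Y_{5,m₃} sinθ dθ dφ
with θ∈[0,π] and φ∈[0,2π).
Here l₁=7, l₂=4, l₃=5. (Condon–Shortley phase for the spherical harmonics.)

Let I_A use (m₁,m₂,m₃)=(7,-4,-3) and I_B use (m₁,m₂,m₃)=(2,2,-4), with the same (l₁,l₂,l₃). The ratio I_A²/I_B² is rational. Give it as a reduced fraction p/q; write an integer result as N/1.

Shared (l₁,l₂,l₃)=(7,4,5): N and (l;000)² cancel in I_A²/I_B².
A: Δ = 6!·8!·2!/17! = 1/6126120; Racah Σ t=0..0: t=0:+1/58060800 = 1/58060800; ⇒ 3j(7 4 5; 7 -4 -3)² = 7/510, sgn +1
B: Δ = 6!·8!·2!/17! = 1/6126120; Racah Σ t=4..5: t=4:+1/483840 t=5:−1/4838400 = 1/537600; ⇒ 3j(7 4 5; 2 2 -4)² = 2187/170170, sgn -1
I_A²/I_B² = (7/510)/(2187/170170) = 7007/6561

7007/6561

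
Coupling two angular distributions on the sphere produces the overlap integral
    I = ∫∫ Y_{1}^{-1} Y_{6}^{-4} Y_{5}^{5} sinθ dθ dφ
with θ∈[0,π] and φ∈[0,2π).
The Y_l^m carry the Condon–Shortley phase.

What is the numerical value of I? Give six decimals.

Checks pass: Σm=0; 12 even; l₃=5∈[5,7].
(2·1+1)(2·6+1)(2·5+1) = 429
Δ: 2! 0! 10! / 13! → 1/858
sum: t=1:−1/14400 = -1/14400
3j²(1 6 5; 0 0 0) = Δ·Π!·Σ² = 6/143  (sign +1)
sum: t=2:+1/7257600 = 1/7257600
3j²(1 6 5; -1 -4 5) = Δ·Π!·Σ² = 1/858  (sign +1)
combine: 4πI² = 429·6/143·1/858 = 3/143
take √, sign +1: I = 0.04085899

0.040859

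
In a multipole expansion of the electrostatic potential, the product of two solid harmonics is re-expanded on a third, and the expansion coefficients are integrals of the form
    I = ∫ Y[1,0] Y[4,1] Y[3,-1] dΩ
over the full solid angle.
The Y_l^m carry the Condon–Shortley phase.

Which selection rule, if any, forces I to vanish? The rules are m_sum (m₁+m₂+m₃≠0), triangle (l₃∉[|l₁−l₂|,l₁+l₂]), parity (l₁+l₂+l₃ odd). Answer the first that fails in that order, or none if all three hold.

none

Σmᵢ = 0  ✓
l₃∈[|l₁−l₂|,l₁+l₂]=[3,5], have l₃=3  ✓
Σlᵢ = 8 ⇒ even  ✓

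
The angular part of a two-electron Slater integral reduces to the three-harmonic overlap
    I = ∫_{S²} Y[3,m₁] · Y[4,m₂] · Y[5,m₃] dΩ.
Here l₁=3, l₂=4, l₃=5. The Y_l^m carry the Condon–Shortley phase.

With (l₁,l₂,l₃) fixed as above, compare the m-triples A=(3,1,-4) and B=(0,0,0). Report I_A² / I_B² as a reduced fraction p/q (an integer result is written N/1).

63/40

Shared (l₁,l₂,l₃)=(3,4,5): N and (l;000)² cancel in I_A²/I_B².
A: Δ = 2!·4!·6!/13! = 1/180180; Racah Σ t=0..0: t=0:+1/5760 = 1/5760; ⇒ 3j(3 4 5; 3 1 -4)² = 9/286, sgn -1
B: Δ = 2!·4!·6!/13! = 1/180180; Racah Σ t=0..2: t=0:+1/576 t=1:−1/144 t=2:+1/576 = -1/288; ⇒ 3j(3 4 5; 0 0 0)² = 20/1001, sgn +1
I_A²/I_B² = (9/286)/(20/1001) = 63/40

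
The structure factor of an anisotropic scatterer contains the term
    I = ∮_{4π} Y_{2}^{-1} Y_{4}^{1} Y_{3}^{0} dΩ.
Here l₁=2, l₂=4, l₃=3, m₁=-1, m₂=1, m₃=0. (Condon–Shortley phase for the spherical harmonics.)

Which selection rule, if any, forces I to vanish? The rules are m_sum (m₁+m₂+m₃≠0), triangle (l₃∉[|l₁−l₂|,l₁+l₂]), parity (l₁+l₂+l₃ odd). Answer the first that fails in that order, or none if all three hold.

parity

m₁+m₂+m₃ = -1 + 1 + 0 = 0  ✓
triangle: |2−4|=2 ≤ l₃=3 ≤ 2+4=6  ✓
parity: l₁+l₂+l₃ = 9 is odd  ✗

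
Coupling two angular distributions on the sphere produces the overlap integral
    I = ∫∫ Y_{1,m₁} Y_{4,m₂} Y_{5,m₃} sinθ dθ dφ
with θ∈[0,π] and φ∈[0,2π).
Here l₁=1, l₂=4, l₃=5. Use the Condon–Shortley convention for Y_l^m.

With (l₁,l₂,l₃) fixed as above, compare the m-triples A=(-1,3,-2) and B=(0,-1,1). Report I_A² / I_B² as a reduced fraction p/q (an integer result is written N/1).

Same 1,4,5: normalisation and zero-m 3j drop out of the ratio.
A: Δ: 0! 2! 8! / 11! → 1/495; sum: t=0:+1/10080 = 1/10080; 3j²(1 4 5; -1 3 -2) = Δ·Π!·Σ² = 1/165  (sign -1)
B: Δ: 0! 2! 8! / 11! → 1/495; sum: t=0:+1/720 = 1/720; 3j²(1 4 5; 0 -1 1) = Δ·Π!·Σ² = 8/165  (sign +1)
I_A²/I_B² = (1/165)/(8/165) = 1/8

1/8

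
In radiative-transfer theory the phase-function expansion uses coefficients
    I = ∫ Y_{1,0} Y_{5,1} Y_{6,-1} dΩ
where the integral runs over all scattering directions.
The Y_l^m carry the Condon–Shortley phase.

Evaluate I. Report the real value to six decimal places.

Rules hold: Σm=0, L=12 even, 4≤6≤6.
N = 3·11·13 = 429
Δ = 0!·2!·10!/13! = 1/858
Racah Σ t=0..0: t=0:+1/14400 = 1/14400
⇒ 3j(1 5 6; 0 0 0)² = 6/143, sgn +1
Racah Σ t=0..0: t=0:+1/17280 = 1/17280
⇒ 3j(1 5 6; 0 1 -1)² = 35/858, sgn -1
4πI² = N·(3j₀)²·(3jₘ)² = 105/143
I = -1·√(0.734266/4π) = -0.24172507

-0.241725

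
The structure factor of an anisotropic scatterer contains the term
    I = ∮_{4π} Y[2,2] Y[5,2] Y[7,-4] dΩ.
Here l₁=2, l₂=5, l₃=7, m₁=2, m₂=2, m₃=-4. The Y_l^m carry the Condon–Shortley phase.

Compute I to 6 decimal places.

Checks pass: Σm=0; 14 even; l₃=7∈[3,7].
(2·2+1)(2·5+1)(2·7+1) = 825
Δ: 0! 4! 10! / 15! → 1/15015
sum: t=0:+1/57600 = 1/57600
3j²(2 5 7; 0 0 0) = Δ·Π!·Σ² = 21/715  (sign -1)
sum: t=0:+1/725760 = 1/725760
3j²(2 5 7; 2 2 -4) = Δ·Π!·Σ² = 2/91  (sign -1)
combine: 4πI² = 825·21/715·2/91 = 90/169
take √, sign +1: I = 0.20586047

0.205860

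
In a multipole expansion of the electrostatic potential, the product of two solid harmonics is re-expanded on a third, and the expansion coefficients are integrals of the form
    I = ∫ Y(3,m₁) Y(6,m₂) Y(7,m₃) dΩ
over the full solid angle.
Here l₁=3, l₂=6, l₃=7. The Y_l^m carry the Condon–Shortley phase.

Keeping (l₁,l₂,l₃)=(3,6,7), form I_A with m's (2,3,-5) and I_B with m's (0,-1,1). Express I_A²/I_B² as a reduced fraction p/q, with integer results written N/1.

6875/7396

Same 3,6,7: normalisation and zero-m 3j drop out of the ratio.
A: Δ: 2! 4! 10! / 17! → 1/2042040; sum: t=0:+1/4354560 t=1:−1/1935360 = -1/3483648; 3j²(3 6 7; 2 3 -5) = Δ·Π!·Σ² = 125/12376  (sign -1)
B: Δ: 2! 4! 10! / 17! → 1/2042040; sum: t=0:+1/172800 t=1:−1/69120 t=2:+1/362880 = -43/7257600; 3j²(3 6 7; 0 -1 1) = Δ·Π!·Σ² = 1849/170170  (sign -1)
I_A²/I_B² = (125/12376)/(1849/170170) = 6875/7396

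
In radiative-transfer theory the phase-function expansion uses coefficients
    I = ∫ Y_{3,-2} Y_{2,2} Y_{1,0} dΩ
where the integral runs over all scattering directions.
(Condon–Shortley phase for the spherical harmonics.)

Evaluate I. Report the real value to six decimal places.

Checks pass: Σm=0; 6 even; l₃=1∈[1,5].
(2·3+1)(2·2+1)(2·1+1) = 105
Δ: 4! 2! 0! / 7! → 1/105
sum: t=2:+1/4 = 1/4
3j²(3 2 1; 0 0 0) = Δ·Π!·Σ² = 3/35  (sign -1)
sum: t=4:+1/24 = 1/24
3j²(3 2 1; -2 2 0) = Δ·Π!·Σ² = 1/21  (sign -1)
combine: 4πI² = 105·3/35·1/21 = 3/7
take √, sign +1: I = 0.18467439

0.184674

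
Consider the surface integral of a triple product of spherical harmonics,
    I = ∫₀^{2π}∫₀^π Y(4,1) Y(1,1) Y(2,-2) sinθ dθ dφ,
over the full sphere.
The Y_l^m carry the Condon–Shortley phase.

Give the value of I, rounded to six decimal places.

0.000000

l₃=2 ∉ [3,5] — triangle fails ⇒ I = 0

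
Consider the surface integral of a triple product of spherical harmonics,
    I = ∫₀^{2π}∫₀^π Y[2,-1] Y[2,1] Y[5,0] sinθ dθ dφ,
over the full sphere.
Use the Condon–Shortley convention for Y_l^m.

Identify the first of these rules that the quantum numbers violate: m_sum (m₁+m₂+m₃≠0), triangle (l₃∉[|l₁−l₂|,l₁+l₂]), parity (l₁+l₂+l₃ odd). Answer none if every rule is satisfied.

triangle

azimuthal sum: -1 + 1 + 0 = 0  ✓
0 ≤ 5 ≤ 4 (triangle on l)  ✗
L = 2 + 2 + 5 = 9 (odd)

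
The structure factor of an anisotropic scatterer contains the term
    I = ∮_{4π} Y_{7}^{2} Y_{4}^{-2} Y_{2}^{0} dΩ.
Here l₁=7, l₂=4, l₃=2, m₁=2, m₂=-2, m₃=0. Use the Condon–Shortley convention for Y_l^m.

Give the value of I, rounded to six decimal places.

0.000000

triangle: need 3≤l₃≤11, have 2; I=0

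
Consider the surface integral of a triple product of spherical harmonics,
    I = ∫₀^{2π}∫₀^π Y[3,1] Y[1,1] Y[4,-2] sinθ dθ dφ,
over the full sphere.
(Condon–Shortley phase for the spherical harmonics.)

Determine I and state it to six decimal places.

0.238414

m-sum 0 ✓  L=8 even ✓  2≤4≤4 ✓
Π(2lᵢ+1) = 7×3×9 = 189
triangle coeff Δ(3,1,4) = 1/252
Σ_t [0,0]: t=0:+1/36 = 1/36
(3j)²=4/63 [(3 1 4; 0 0 0)], sign=+1
Σ_t [0,0]: t=0:+1/96 = 1/96
(3j)²=5/84 [(3 1 4; 1 1 -2)], sign=+1
⇒ 4πI² = 5/7
I = (+1)√(5/7/(4π)) = 0.23841361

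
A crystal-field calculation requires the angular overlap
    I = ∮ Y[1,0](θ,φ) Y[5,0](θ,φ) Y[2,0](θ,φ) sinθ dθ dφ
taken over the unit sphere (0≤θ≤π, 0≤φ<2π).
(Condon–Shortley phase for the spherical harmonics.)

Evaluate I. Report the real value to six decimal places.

0.000000

|1−5|≤2≤1+5 violated ⇒ I = 0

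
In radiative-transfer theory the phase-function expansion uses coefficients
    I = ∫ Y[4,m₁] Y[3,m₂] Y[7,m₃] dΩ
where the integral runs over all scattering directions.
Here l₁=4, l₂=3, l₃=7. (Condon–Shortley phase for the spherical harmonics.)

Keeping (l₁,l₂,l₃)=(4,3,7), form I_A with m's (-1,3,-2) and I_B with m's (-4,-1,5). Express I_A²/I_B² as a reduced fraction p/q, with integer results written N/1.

l's match ⇒ only the (l;m) 3-j factors differ between A and B.
A: triangle coeff Δ(4,3,7) = 1/45045; Σ_t [0,0]: t=0:+1/518400 = 1/518400; (3j)²=4/2145 [(4 3 7; -1 3 -2)], sign=-1
B: triangle coeff Δ(4,3,7) = 1/45045; Σ_t [0,0]: t=0:+1/1935360 = 1/1935360; (3j)²=1/91 [(4 3 7; -4 -1 5)], sign=+1
I_A²/I_B² = (4/2145)/(1/91) = 28/165

28/165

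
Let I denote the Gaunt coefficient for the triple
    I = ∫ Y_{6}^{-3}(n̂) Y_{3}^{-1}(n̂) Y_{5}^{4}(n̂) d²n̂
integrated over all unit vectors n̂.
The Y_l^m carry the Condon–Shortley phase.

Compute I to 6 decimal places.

0.176531

m-sum 0 ✓  L=14 even ✓  3≤5≤9 ✓
Π(2lᵢ+1) = 13×7×11 = 1001
triangle coeff Δ(6,3,5) = 1/675675
Σ_t [1,3]: t=1:−1/8640 t=2:+1/2304 t=3:−1/8640 = 7/34560
(3j)²=7/429 [(6 3 5; 0 0 0)], sign=-1
Σ_t [1,2]: t=1:−1/241920 t=2:+1/40320 = 1/48384
(3j)²=24/1001 [(6 3 5; -3 -1 4)], sign=-1
⇒ 4πI² = 56/143
I = (+1)√(56/143/(4π)) = 0.17653103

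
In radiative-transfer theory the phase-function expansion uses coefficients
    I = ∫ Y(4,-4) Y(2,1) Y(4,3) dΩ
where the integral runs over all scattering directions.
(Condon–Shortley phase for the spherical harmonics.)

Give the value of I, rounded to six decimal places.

m-sum 0 ✓  L=10 even ✓  2≤4≤6 ✓
Π(2lᵢ+1) = 9×5×9 = 405
triangle coeff Δ(4,2,4) = 1/13860
Σ_t [0,2]: t=0:+1/192 t=1:−1/36 t=2:+1/192 = -5/288
(3j)²=20/693 [(4 2 4; 0 0 0)], sign=-1
Σ_t [2,2]: t=2:+1/1440 = 1/1440
(3j)²=7/165 [(4 2 4; -4 1 3)], sign=-1
⇒ 4πI² = 60/121
I = (+1)√(60/121/(4π)) = 0.19864517

0.198645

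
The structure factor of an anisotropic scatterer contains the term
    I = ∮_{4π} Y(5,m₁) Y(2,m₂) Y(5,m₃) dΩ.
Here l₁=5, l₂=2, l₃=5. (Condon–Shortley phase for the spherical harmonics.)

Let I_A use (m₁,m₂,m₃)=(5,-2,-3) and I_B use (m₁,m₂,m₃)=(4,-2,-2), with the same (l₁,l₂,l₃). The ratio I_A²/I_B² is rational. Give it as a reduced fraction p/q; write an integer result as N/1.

Shared (l₁,l₂,l₃)=(5,2,5): N and (l;000)² cancel in I_A²/I_B².
A: Δ = 2!·8!·2!/13! = 1/38610; Racah Σ t=0..0: t=0:+1/161280 = 1/161280; ⇒ 3j(5 2 5; 5 -2 -3)² = 1/143, sgn +1
B: Δ = 2!·8!·2!/13! = 1/38610; Racah Σ t=0..0: t=0:+1/20160 = 1/20160; ⇒ 3j(5 2 5; 4 -2 -2)² = 12/715, sgn -1
I_A²/I_B² = (1/143)/(12/715) = 5/12

5/12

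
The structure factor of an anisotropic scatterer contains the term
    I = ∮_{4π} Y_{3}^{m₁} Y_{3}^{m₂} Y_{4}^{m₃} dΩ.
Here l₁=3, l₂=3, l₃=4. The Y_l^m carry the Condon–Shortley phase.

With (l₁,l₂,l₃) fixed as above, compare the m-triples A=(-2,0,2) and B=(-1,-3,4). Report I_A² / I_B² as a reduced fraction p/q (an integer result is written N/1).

1/14

Same 3,3,4: normalisation and zero-m 3j drop out of the ratio.
A: Δ: 2! 4! 4! / 11! → 1/34650; sum: t=1:−1/96 t=2:+1/72 = 1/288; 3j²(3 3 4; -2 0 2) = Δ·Π!·Σ² = 1/462  (sign +1)
B: Δ: 2! 4! 4! / 11! → 1/34650; sum: t=0:+1/1152 = 1/1152; 3j²(3 3 4; -1 -3 4) = Δ·Π!·Σ² = 1/33  (sign +1)
I_A²/I_B² = (1/462)/(1/33) = 1/14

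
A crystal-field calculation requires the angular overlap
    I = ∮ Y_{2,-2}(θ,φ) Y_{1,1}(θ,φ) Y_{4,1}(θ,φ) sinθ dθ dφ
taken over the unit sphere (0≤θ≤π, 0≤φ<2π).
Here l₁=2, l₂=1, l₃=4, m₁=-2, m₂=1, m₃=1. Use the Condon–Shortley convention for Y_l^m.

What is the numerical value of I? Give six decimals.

triangle: need 1≤l₃≤3, have 4; I=0

0.000000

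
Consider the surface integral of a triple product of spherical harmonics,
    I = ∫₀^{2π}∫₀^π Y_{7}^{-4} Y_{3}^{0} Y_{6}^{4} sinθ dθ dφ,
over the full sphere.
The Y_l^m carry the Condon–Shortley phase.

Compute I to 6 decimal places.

m-sum 0 ✓  L=16 even ✓  4≤6≤10 ✓
Π(2lᵢ+1) = 15×7×13 = 1365
triangle coeff Δ(7,3,6) = 1/2042040
Σ_t [1,3]: t=1:−1/207360 t=2:+1/57600 t=3:−1/207360 = 1/129600
(3j)²=168/12155 [(7 3 6; 0 0 0)], sign=+1
Σ_t [1,3]: t=1:−1/43545600 t=2:+1/1451520 t=3:−1/967680 = -1/2721600
(3j)²=32/7735 [(7 3 6; -4 0 4)], sign=-1
⇒ 4πI² = 16128/206635
I = (-1)√(16128/206635/(4π)) = -0.07881037

-0.078810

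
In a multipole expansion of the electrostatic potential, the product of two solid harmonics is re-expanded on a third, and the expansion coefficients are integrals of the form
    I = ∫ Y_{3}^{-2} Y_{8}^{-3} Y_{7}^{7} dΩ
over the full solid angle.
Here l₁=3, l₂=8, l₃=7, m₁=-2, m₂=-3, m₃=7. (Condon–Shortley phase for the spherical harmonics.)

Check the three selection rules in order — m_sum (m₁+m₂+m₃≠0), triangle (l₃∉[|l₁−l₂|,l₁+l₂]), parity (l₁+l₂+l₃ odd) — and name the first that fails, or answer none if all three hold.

m_sum

azimuthal sum: -2 − 3 + 7 = 2  ✗
5 ≤ 7 ≤ 11 (triangle on l)
L = 3 + 8 + 7 = 18 (even)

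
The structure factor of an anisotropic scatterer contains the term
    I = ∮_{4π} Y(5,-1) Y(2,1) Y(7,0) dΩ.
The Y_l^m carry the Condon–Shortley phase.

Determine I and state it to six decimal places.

Rules hold: Σm=0, L=14 even, 3≤7≤7.
N = 11·5·15 = 825
Δ = 0!·10!·4!/15! = 1/15015
Racah Σ t=0..0: t=0:+1/57600 = 1/57600
⇒ 3j(5 2 7; 0 0 0)² = 21/715, sgn -1
Racah Σ t=0..0: t=0:+1/103680 = 1/103680
⇒ 3j(5 2 7; -1 1 0)² = 7/429, sgn -1
4πI² = N·(3j₀)²·(3jₘ)² = 735/1859
I = +1·√(0.395374/4π) = 0.17737771

0.177378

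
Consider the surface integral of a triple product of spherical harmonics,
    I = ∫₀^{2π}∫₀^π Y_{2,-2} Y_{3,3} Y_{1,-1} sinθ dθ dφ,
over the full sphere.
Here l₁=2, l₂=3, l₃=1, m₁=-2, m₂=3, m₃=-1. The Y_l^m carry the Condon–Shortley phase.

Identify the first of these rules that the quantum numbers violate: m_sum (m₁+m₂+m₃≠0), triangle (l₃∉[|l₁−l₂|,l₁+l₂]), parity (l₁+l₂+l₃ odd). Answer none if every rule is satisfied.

m₁+m₂+m₃ = -2 + 3 − 1 = 0  ✓
triangle: |2−3|=1 ≤ l₃=1 ≤ 2+3=5  ✓
parity: l₁+l₂+l₃ = 6 is even  ✓

none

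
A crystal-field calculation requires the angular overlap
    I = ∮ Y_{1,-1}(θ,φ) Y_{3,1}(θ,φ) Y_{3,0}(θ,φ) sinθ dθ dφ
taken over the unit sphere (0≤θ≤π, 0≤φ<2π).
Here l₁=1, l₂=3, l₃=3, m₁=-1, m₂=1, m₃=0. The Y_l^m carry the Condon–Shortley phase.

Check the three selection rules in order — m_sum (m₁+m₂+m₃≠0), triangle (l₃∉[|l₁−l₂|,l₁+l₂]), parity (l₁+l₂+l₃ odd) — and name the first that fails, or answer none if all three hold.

m₁+m₂+m₃ = -1 + 1 + 0 = 0  ✓
triangle: |1−3|=2 ≤ l₃=3 ≤ 1+3=4  ✓
parity: l₁+l₂+l₃ = 7 is odd  ✗

parity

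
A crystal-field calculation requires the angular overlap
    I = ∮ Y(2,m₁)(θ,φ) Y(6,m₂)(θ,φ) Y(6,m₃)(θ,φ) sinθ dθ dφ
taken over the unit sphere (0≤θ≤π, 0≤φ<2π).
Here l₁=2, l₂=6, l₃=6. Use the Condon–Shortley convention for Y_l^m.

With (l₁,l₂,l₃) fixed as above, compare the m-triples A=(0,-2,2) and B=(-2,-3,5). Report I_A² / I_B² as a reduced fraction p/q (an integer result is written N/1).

10/11

Shared (l₁,l₂,l₃)=(2,6,6): N and (l;000)² cancel in I_A²/I_B².
A: Δ = 2!·2!·10!/15! = 1/90090; Racah Σ t=0..2: t=0:+1/69120 t=1:−1/30240 t=2:+1/322560 = -1/64512; ⇒ 3j(2 6 6; 0 -2 2)² = 10/1001, sgn -1
B: Δ = 2!·2!·10!/15! = 1/90090; Racah Σ t=2..2: t=2:+1/1451520 = 1/1451520; ⇒ 3j(2 6 6; -2 -3 5)² = 1/91, sgn -1
I_A²/I_B² = (10/1001)/(1/91) = 10/11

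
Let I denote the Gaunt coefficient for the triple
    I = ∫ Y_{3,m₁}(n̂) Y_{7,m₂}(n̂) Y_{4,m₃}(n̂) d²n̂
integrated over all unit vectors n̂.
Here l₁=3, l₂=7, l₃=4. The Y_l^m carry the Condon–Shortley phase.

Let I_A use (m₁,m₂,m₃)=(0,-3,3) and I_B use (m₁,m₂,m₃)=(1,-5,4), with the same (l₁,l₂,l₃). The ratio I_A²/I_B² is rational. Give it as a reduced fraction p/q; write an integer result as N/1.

32/33

Same 3,7,4: normalisation and zero-m 3j drop out of the ratio.
A: Δ: 6! 0! 8! / 15! → 1/45045; sum: t=3:−1/181440 = -1/181440; 3j²(3 7 4; 0 -3 3) = Δ·Π!·Σ² = 32/3003  (sign +1)
B: Δ: 6! 0! 8! / 15! → 1/45045; sum: t=2:+1/1935360 = 1/1935360; 3j²(3 7 4; 1 -5 4) = Δ·Π!·Σ² = 1/91  (sign +1)
I_A²/I_B² = (32/3003)/(1/91) = 32/33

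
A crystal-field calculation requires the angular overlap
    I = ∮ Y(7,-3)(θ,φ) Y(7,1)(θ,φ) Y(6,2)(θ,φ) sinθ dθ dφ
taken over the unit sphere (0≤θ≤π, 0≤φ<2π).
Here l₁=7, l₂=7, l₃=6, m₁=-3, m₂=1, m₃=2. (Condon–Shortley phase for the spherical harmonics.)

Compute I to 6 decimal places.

-0.019541

m-sum 0 ✓  L=20 even ✓  0≤6≤14 ✓
Π(2lᵢ+1) = 15×15×13 = 2925
triangle coeff Δ(7,7,6) = 1/2444321880
Σ_t [1,7]: t=1:−1/2612736000 t=2:+1/20736000 t=3:−1/1658880 t=4:+1/746496 t=5:−1/1658880 t=6:+1/20736000 t=7:−1/2612736000 = 1/4354560
(3j)²=1000/138567 [(7 7 6; 0 0 0)], sign=+1
Σ_t [4,8]: t=4:+1/19906560 t=5:−1/3110400 t=6:+1/3317760 t=7:−1/21772800 t=8:+1/1393459200 = -1/66355200
(3j)²=21/92378 [(7 7 6; -3 1 2)], sign=-1
⇒ 4πI² = 787500/164109517
I = (-1)√(787500/164109517/(4π)) = -0.01954130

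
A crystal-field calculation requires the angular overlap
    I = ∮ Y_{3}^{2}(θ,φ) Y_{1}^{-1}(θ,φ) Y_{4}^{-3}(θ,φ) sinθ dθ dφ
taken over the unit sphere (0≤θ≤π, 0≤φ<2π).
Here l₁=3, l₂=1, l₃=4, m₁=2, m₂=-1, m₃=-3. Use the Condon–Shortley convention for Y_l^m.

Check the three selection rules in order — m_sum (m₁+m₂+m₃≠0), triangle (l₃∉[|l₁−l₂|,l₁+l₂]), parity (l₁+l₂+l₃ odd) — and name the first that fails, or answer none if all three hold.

azimuthal sum: 2 − 1 − 3 = -2  ✗
2 ≤ 4 ≤ 4 (triangle on l)
L = 3 + 1 + 4 = 8 (even)

m_sum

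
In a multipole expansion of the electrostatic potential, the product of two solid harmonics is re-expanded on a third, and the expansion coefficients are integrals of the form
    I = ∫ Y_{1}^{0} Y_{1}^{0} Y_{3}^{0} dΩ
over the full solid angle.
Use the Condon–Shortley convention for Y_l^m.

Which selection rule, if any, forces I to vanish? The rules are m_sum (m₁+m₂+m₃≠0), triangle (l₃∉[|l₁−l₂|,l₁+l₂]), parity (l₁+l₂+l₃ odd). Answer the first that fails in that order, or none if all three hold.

triangle

azimuthal sum: 0 + 0 + 0 = 0  ✓
0 ≤ 3 ≤ 2 (triangle on l)  ✗
L = 1 + 1 + 3 = 5 (odd)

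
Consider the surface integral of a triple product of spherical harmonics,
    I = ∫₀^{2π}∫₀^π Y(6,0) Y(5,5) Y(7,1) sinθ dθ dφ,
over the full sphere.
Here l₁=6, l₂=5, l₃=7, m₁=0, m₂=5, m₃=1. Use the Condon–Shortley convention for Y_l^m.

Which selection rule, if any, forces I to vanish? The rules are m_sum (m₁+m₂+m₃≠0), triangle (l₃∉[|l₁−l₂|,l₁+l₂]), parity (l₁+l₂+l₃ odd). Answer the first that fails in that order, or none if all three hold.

Σmᵢ = 6  ✗
l₃∈[|l₁−l₂|,l₁+l₂]=[1,11], have l₃=7
Σlᵢ = 18 ⇒ even

m_sum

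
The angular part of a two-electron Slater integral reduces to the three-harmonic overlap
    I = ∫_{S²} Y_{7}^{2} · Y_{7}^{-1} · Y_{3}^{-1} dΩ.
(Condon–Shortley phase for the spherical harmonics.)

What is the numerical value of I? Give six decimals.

0.000000

l₁+l₂+l₃=17 is odd: 3j(l;000)=0 ⇒ I=0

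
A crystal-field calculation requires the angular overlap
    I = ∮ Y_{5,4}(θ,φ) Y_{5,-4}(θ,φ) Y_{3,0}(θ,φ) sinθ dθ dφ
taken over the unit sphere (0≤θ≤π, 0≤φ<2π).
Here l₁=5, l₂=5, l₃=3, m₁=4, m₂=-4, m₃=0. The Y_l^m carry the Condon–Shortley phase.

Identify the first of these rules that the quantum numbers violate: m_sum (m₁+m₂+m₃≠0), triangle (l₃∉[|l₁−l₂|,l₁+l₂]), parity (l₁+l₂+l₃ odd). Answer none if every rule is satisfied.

Σmᵢ = 0  ✓
l₃∈[|l₁−l₂|,l₁+l₂]=[0,10], have l₃=3  ✓
Σlᵢ = 13 ⇒ odd  ✗

parity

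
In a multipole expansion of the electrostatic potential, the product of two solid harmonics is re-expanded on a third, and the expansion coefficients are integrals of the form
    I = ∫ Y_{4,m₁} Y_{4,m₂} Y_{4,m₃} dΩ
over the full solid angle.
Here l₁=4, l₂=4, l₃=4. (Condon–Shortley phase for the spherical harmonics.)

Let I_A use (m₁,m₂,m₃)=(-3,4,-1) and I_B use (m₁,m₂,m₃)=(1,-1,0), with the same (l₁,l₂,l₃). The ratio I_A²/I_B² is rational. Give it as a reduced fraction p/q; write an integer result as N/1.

Same 4,4,4: normalisation and zero-m 3j drop out of the ratio.
A: Δ: 4! 4! 4! / 13! → 1/450450; sum: t=4:+1/3456 = 1/3456; 3j²(4 4 4; -3 4 -1) = Δ·Π!·Σ² = 35/1287  (sign -1)
B: Δ: 4! 4! 4! / 13! → 1/450450; sum: t=0:+1/864 t=1:−1/96 t=2:+1/144 t=3:−1/3456 = -1/384; 3j²(4 4 4; 1 -1 0) = Δ·Π!·Σ² = 9/2002  (sign -1)
I_A²/I_B² = (35/1287)/(9/2002) = 490/81

490/81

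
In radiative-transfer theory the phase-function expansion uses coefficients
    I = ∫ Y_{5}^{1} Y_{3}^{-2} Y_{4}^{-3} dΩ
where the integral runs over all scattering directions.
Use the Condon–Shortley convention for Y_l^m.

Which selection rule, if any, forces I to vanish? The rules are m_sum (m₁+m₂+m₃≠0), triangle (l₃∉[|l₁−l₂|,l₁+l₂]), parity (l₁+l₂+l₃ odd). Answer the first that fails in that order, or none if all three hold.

m_sum

m₁+m₂+m₃ = 1 − 2 − 3 = -4  ✗
triangle: |5−3|=2 ≤ l₃=4 ≤ 5+3=8
parity: l₁+l₂+l₃ = 12 is even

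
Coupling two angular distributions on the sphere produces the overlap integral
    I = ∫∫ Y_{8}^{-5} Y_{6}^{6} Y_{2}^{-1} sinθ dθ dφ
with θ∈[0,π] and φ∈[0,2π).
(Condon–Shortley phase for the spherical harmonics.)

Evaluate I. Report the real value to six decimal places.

-0.030597

Checks pass: Σm=0; 16 even; l₃=2∈[2,14].
(2·8+1)(2·6+1)(2·2+1) = 1105
Δ: 12! 4! 0! / 17! → 1/30940
sum: t=6:+1/2073600 = 1/2073600
3j²(8 6 2; 0 0 0) = Δ·Π!·Σ² = 28/1105  (sign +1)
sum: t=12:+1/2874009600 = 1/2874009600
3j²(8 6 2; -5 6 -1) = Δ·Π!·Σ² = 1/2380  (sign -1)
combine: 4πI² = 1105·28/1105·1/2380 = 1/85
take √, sign -1: I = -0.03059748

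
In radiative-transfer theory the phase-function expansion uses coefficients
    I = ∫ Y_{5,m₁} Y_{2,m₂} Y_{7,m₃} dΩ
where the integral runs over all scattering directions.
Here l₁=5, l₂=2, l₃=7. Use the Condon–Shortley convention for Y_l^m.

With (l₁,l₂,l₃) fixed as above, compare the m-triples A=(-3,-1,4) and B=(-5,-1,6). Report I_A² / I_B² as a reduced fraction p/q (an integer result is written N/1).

Shared (l₁,l₂,l₃)=(5,2,7): N and (l;000)² cancel in I_A²/I_B².
A: Δ = 0!·10!·4!/15! = 1/15015; Racah Σ t=0..0: t=0:+1/483840 = 1/483840; ⇒ 3j(5 2 7; -3 -1 4)² = 3/91, sgn -1
B: Δ = 0!·10!·4!/15! = 1/15015; Racah Σ t=0..0: t=0:+1/21772800 = 1/21772800; ⇒ 3j(5 2 7; -5 -1 6)² = 2/105, sgn -1
I_A²/I_B² = (3/91)/(2/105) = 45/26

45/26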